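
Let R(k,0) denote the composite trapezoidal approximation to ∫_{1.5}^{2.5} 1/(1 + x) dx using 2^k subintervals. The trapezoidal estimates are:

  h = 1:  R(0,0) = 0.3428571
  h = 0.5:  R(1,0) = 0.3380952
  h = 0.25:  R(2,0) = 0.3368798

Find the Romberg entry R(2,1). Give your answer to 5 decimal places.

0.33647

R(2,1) = (4·0.3368798 − 0.3380952) / 3 = 0.3364747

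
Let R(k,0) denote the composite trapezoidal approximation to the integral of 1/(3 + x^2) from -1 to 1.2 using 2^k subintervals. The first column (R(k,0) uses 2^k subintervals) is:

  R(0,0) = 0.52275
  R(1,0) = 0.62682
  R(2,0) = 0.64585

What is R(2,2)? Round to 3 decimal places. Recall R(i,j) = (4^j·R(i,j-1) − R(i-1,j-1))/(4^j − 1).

Richardson extrapolation on the trapezoidal column (denominator 4−1=3):
R(1,1) = 0.62682 + (0.62682 − 0.52275)/3 = 0.66151
R(2,1) = (4·0.64585 − 0.62682) / 3 = 0.65219
R(2,2) = (16·0.65219 − 0.66151) / 15 = 0.65157

0.652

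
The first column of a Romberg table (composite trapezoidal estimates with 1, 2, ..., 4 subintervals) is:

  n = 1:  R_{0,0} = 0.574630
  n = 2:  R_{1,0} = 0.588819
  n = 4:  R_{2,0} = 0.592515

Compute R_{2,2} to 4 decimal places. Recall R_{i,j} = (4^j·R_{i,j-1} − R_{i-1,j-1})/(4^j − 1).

Richardson extrapolation on the trapezoidal column (denominator 4−1=3):
R_{1,1} = (4·0.588819 − 0.574630) / 3 = 0.593549
R_{2,1} = (4·0.592515 − 0.588819) / 3 = 0.593747
R_{2,2} = 0.593747 + (0.593747 − 0.593549)/15 = 0.593760

0.5938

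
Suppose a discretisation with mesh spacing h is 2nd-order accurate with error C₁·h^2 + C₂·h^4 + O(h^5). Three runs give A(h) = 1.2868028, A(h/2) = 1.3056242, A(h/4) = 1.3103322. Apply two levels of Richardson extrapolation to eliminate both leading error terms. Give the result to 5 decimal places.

1.31190

First eliminate the h^2 term (factor 2^2 = 4):
  B₁ = (4·1.3056242 − 1.2868028)/3 = 1.3118980
  B₂ = (4·1.3103322 − 1.3056242)/3 = 1.3119015
Then eliminate the h^4 term (factor 2^4 = 16):
  (16·1.3119015 − 1.3118980)/15 = 1.3119017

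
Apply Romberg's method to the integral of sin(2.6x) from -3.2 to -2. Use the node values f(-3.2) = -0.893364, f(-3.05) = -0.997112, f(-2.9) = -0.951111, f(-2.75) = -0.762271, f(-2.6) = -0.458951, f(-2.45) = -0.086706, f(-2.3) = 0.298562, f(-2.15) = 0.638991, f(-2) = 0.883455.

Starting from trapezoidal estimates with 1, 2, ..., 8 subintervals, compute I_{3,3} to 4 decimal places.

I_{0,0} (trapezoid, 1 panel, h=1.2000): -0.005945
I_{1,0} (trapezoid, 2 panels, h=0.6000): -0.278343
I_{2,0} (trapezoid, 4 panels, h=0.3000): -0.334936
I_{3,0} (trapezoid, 8 panels, h=0.1500): -0.348533
I_{1,1} = -0.278343 + (-0.278343 − (-0.005945))/3 = -0.369142
I_{2,1} = -0.334936 + (-0.334936 − (-0.278343))/3 = -0.353800
I_{3,1} = -0.348533 + (-0.348533 − (-0.334936))/3 = -0.353065
I_{2,2} = -0.353800 + (-0.353800 − (-0.369142))/15 = -0.352777
I_{3,2} = -0.353065 + (-0.353065 − (-0.353800))/15 = -0.353016
I_{3,3} = -0.353016 + (-0.353016 − (-0.352777))/63 = -0.353020

-0.3530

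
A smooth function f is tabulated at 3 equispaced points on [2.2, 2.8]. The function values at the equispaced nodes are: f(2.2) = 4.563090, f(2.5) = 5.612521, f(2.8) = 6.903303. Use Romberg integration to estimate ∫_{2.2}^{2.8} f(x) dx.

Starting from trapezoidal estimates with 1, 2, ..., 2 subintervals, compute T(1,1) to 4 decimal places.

3.3916

T(0,0) (trapezoid, 1 panel, h=0.6000): 3.439918
T(1,0) (trapezoid, 2 panels, h=0.3000): 3.403715
T(1,1) = 3.403715 + (3.403715 − 3.439918)/3 = 3.391647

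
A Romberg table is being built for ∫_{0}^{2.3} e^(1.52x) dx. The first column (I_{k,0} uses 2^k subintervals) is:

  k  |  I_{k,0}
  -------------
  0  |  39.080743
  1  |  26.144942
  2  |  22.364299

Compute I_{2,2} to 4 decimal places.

21.0555

I_{1,1} = (4·26.144942 − 39.080743) / 3 = 21.833008
I_{2,1} = 22.364299 + (22.364299 − 26.144942)/3 = 21.104085
I_{2,2} = 21.104085 + (21.104085 − 21.833008)/15 = 21.055490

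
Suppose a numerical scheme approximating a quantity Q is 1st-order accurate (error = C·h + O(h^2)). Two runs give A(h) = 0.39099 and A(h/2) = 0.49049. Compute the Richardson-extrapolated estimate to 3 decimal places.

Extrapolated value = (2·A(h/2) − A(h)) / (2 − 1)
= (2·0.49049 − 0.39099) / 1
= 0.58999 / 1 = 0.58999

0.590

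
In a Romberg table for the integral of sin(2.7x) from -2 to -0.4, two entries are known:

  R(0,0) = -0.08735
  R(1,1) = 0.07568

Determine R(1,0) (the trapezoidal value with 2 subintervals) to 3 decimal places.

From R(1,1) = (4·R(1,0) − R(0,0))/3, solve for R(1,0):
4·R(1,0) = 3·0.07568 + (-0.08735) = 0.13969
R(1,0) = 0.03492

0.035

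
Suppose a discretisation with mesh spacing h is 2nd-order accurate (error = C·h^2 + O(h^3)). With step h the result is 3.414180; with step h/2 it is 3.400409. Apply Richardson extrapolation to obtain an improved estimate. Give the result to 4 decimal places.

3.3958

The leading error scales as h^2; refining by a factor of 2 reduces it by 2^2 = 4.
Extrapolated value = (4·A(h/2) − A(h)) / (4 − 1)
= (4·3.400409 − 3.414180) / 3
= 10.187456 / 3 = 3.395819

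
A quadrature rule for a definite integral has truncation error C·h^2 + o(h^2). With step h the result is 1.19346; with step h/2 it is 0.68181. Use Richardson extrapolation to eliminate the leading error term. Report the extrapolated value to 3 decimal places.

0.511

Extrapolated value = (4·A(h/2) − A(h)) / (4 − 1)
= (4·0.68181 − 1.19346) / 3
= 1.53378 / 3 = 0.51126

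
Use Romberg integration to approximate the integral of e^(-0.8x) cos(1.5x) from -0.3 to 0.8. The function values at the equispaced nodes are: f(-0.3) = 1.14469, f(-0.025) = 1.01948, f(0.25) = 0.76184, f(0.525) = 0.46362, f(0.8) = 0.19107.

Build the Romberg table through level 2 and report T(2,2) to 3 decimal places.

T(0,0) (trapezoid, 1 panel, h=1.1000): 0.73467
T(1,0) (trapezoid, 2 panels, h=0.5500): 0.78635
T(2,0) (trapezoid, 4 panels, h=0.2750): 0.80103
T(1,1) = 0.78635 + (0.78635 − 0.73467)/3 = 0.80358
T(2,1) = 0.80103 + (0.80103 − 0.78635)/3 = 0.80592
T(2,2) = 0.80592 + (0.80592 − 0.80358)/15 = 0.80608

0.806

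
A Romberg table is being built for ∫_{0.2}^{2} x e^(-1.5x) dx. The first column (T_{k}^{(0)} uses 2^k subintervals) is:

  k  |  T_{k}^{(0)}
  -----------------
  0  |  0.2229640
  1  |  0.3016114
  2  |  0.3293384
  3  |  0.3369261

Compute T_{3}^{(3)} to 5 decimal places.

0.33952

Richardson extrapolation on the trapezoidal column (denominator 4−1=3):
T_{1}^{(1)} = (4·0.3016114 − 0.2229640) / 3 = 0.3278272
T_{2}^{(1)} = (4·0.3293384 − 0.3016114) / 3 = 0.3385807
T_{3}^{(1)} = 0.3369261 + (0.3369261 − 0.3293384)/3 = 0.3394553
T_{2}^{(2)} = 0.3385807 + (0.3385807 − 0.3278272)/15 = 0.3392976
T_{3}^{(2)} = 0.3394553 + (0.3394553 − 0.3385807)/15 = 0.3395136
T_{3}^{(3)} = (64·0.3395136 − 0.3392976) / 63 = 0.3395170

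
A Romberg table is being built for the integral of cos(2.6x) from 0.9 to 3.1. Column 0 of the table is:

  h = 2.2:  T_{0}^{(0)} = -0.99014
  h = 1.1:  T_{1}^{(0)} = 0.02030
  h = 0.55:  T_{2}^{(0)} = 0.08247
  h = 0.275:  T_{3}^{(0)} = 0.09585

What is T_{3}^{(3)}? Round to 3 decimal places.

T_{1}^{(1)} = 0.02030 + (0.02030 − (-0.99014))/3 = 0.35711
T_{2}^{(1)} = 0.08247 + (0.08247 − 0.02030)/3 = 0.10319
T_{3}^{(1)} = 0.09585 + (0.09585 − 0.08247)/3 = 0.10031
T_{2}^{(2)} = (16·0.10319 − 0.35711) / 15 = 0.08626
T_{3}^{(2)} = (16·0.10031 − 0.10319) / 15 = 0.10012
T_{3}^{(3)} = 0.10012 + (0.10012 − 0.08626)/63 = 0.10034

0.100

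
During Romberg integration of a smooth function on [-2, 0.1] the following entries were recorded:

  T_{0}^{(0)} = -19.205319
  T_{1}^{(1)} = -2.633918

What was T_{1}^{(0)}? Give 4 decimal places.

-6.7768

From T_{1}^{(1)} = (4·T_{1}^{(0)} − T_{0}^{(0)})/3, solve for T_{1}^{(0)}:
4·T_{1}^{(0)} = 3·(-2.633918) + (-19.205319) = -27.107073
T_{1}^{(0)} = -6.776768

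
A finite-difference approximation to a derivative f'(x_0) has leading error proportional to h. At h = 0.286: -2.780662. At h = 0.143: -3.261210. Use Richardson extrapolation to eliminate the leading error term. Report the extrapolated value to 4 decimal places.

The leading error scales as h; refining by a factor of 2 reduces it by 2^1 = 2.
Extrapolated value = (2·A(h/2) − A(h)) / (2 − 1)
= (2·(-3.261210) − (-2.780662)) / 1
= -3.741758 / 1 = -3.741758

-3.7418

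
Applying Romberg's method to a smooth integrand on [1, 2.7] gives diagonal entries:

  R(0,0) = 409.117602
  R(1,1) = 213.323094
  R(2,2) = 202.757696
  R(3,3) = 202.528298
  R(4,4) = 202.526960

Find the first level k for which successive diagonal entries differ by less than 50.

|R(1,1) − R(0,0)| = 195.794508 ≥ 50
|R(2,2) − R(1,1)| = 10.565398 < 50

k = 2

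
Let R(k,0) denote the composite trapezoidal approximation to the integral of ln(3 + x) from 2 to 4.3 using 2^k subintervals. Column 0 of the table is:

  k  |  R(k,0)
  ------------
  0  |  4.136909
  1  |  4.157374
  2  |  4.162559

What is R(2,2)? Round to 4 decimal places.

4.1643

R(1,1) = 4.157374 + (4.157374 − 4.136909)/3 = 4.164196
R(2,1) = 4.162559 + (4.162559 − 4.157374)/3 = 4.164287
R(2,2) = 4.164287 + (4.164287 − 4.164196)/15 = 4.164293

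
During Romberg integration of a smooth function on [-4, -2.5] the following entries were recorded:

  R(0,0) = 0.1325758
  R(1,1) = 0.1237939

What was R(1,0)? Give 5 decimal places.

From R(1,1) = (4·R(1,0) − R(0,0))/3, solve for R(1,0):
4·R(1,0) = 3·0.1237939 + 0.1325758 = 0.5039575
R(1,0) = 0.1259894

0.12599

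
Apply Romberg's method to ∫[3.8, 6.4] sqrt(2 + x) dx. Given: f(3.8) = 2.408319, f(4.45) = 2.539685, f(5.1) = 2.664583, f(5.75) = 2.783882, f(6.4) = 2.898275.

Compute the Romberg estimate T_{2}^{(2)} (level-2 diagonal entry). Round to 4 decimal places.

T_{0}^{(0)} (trapezoid, 1 panel, h=2.6000): 6.898572
T_{1}^{(0)} (trapezoid, 2 panels, h=1.3000): 6.913244
T_{2}^{(0)} (trapezoid, 4 panels, h=0.6500): 6.916941
T_{1}^{(1)} = 6.913244 + (6.913244 − 6.898572)/3 = 6.918135
T_{2}^{(1)} = 6.916941 + (6.916941 − 6.913244)/3 = 6.918173
T_{2}^{(2)} = 6.918173 + (6.918173 − 6.918135)/15 = 6.918176

6.9182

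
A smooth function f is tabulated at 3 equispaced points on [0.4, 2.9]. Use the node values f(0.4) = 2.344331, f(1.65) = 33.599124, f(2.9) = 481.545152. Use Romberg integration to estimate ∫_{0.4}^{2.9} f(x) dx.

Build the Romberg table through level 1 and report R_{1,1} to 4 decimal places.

257.6192

R_{0,0} (trapezoid, 1 panel, h=2.5000): 604.861854
R_{1,0} (trapezoid, 2 panels, h=1.2500): 344.429832
R_{1,1} = 344.429832 + (344.429832 − 604.861854)/3 = 257.619158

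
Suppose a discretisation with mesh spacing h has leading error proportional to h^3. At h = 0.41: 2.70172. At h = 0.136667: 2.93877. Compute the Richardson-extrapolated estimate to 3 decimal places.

2.948

Extrapolated value = (27·A(h/3) − A(h)) / (27 − 1)
= (27·2.93877 − 2.70172) / 26
= 76.64507 / 26 = 2.94789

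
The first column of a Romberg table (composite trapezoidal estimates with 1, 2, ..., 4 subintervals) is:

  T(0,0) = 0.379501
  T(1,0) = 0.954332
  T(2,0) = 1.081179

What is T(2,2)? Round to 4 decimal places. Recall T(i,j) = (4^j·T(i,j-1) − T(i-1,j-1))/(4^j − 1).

T(1,1) = 0.954332 + (0.954332 − 0.379501)/3 = 1.145942
T(2,1) = 1.081179 + (1.081179 − 0.954332)/3 = 1.123461
T(2,2) = (16·1.123461 − 1.145942) / 15 = 1.121962
(Column j=1 coincides with Simpson's rule on the same nodes.)

1.1220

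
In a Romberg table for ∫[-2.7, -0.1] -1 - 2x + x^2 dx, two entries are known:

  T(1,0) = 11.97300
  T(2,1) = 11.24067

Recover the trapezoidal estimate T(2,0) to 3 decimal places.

11.424

From T(2,1) = (4·T(2,0) − T(1,0))/3, solve for T(2,0):
4·T(2,0) = 3·11.24067 + 11.97300 = 45.69501
T(2,0) = 11.42375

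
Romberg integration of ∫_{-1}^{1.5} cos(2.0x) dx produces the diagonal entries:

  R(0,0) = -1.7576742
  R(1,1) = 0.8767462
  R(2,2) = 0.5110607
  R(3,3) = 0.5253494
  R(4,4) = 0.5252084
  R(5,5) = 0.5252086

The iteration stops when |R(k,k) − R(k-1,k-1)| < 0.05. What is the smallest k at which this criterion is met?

|R(1,1) − R(0,0)| = 2.6344204 ≥ 0.05
|R(2,2) − R(1,1)| = 0.3656855 ≥ 0.05
|R(3,3) − R(2,2)| = 0.0142887 < 0.05

k = 3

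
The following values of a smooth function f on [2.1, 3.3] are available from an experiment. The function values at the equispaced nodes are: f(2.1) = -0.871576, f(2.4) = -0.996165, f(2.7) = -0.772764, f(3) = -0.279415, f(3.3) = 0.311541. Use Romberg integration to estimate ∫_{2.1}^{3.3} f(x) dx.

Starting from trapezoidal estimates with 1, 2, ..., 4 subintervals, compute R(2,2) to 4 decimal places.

R(0,0) (trapezoid, 1 panel, h=1.2000): -0.336021
R(1,0) (trapezoid, 2 panels, h=0.6000): -0.631669
R(2,0) (trapezoid, 4 panels, h=0.3000): -0.698508
R(1,1) = -0.631669 + (-0.631669 − (-0.336021))/3 = -0.730218
R(2,1) = -0.698508 + (-0.698508 − (-0.631669))/3 = -0.720788
R(2,2) = -0.720788 + (-0.720788 − (-0.730218))/15 = -0.720159

-0.7202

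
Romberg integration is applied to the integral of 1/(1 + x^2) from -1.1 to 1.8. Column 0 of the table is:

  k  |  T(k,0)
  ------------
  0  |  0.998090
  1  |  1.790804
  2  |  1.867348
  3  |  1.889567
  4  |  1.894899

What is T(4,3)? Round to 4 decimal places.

1.8966

T(2,1) = (4·1.867348 − 1.790804) / 3 = 1.892863
T(3,1) = 1.889567 + (1.889567 − 1.867348)/3 = 1.896973
T(4,1) = 1.894899 + (1.894899 − 1.889567)/3 = 1.896676
T(3,2) = (16·1.896973 − 1.892863) / 15 = 1.897247
T(4,2) = (16·1.896676 − 1.896973) / 15 = 1.896656
T(4,3) = (64·1.896656 − 1.897247) / 63 = 1.896647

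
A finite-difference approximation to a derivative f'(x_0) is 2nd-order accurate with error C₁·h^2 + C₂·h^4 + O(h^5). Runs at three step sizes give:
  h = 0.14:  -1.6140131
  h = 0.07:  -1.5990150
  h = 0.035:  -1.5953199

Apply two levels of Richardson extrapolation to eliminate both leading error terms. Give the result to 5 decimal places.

First eliminate the h^2 term (factor 2^2 = 4):
  B₁ = (4·(-1.5990150) − (-1.6140131))/3 = -1.5940156
  B₂ = (4·(-1.5953199) − (-1.5990150))/3 = -1.5940882
Then eliminate the h^4 term (factor 2^4 = 16):
  (16·(-1.5940882) − (-1.5940156))/15 = -1.5940930

-1.59409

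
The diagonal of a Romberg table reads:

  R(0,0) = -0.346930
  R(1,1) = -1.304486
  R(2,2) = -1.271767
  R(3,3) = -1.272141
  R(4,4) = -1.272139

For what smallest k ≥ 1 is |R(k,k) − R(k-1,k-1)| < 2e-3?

|R(1,1) − R(0,0)| = 0.957556 ≥ 2e-3
|R(2,2) − R(1,1)| = 0.032719 ≥ 2e-3
|R(3,3) − R(2,2)| = 0.000374 < 2e-3

k = 3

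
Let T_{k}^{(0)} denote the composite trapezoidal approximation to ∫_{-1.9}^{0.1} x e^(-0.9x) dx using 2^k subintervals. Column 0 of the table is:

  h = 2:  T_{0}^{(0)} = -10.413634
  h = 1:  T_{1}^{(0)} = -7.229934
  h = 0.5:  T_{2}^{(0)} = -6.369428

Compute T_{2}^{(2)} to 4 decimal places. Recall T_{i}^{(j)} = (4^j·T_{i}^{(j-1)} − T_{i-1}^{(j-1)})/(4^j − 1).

-6.0769

T_{1}^{(1)} = -7.229934 + (-7.229934 − (-10.413634))/3 = -6.168701
T_{2}^{(1)} = (4·(-6.369428) − (-7.229934)) / 3 = -6.082593
T_{2}^{(2)} = (16·(-6.082593) − (-6.168701)) / 15 = -6.076852
(Column j=1 coincides with Simpson's rule on the same nodes.)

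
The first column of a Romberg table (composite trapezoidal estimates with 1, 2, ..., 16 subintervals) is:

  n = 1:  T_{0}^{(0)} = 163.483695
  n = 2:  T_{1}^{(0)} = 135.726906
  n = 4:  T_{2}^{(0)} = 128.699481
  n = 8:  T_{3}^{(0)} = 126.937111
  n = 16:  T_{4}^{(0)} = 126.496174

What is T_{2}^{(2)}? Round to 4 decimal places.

126.3492

Richardson extrapolation on the trapezoidal column (denominator 4−1=3):
T_{1}^{(1)} = (4·135.726906 − 163.483695) / 3 = 126.474643
T_{2}^{(1)} = (4·128.699481 − 135.726906) / 3 = 126.357006
T_{2}^{(2)} = (16·126.357006 − 126.474643) / 15 = 126.349164
(Column j=1 coincides with Simpson's rule on the same nodes.)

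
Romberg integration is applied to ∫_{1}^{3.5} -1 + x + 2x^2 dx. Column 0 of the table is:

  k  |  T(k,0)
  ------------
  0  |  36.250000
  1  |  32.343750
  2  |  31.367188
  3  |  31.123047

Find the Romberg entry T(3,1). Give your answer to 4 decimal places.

T(3,1) = (4·31.123047 − 31.367188) / 3 = 31.041667
(Column j=1 coincides with Simpson's rule on the same nodes.)

31.0417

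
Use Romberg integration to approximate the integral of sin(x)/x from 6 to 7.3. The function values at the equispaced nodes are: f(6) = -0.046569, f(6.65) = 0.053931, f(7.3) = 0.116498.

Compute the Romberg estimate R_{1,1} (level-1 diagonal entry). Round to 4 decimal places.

0.0619

R_{0,0} (trapezoid, 1 panel, h=1.3000): 0.045454
R_{1,0} (trapezoid, 2 panels, h=0.6500): 0.057782
R_{1,1} = 0.057782 + (0.057782 − 0.045454)/3 = 0.061891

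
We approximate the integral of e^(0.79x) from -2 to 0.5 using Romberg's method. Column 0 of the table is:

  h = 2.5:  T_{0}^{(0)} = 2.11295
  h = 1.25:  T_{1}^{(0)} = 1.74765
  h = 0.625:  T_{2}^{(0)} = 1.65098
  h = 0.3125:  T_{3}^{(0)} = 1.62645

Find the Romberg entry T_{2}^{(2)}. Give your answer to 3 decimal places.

1.618

Richardson extrapolation on the trapezoidal column (denominator 4−1=3):
T_{1}^{(1)} = (4·1.74765 − 2.11295) / 3 = 1.62588
T_{2}^{(1)} = 1.65098 + (1.65098 − 1.74765)/3 = 1.61876
T_{2}^{(2)} = 1.61876 + (1.61876 − 1.62588)/15 = 1.61829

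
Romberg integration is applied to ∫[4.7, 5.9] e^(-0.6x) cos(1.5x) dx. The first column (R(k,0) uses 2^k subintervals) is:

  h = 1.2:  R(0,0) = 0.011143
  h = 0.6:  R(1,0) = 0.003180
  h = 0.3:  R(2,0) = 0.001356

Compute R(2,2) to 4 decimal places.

0.0008

Richardson extrapolation on the trapezoidal column (denominator 4−1=3):
R(1,1) = 0.003180 + (0.003180 − 0.011143)/3 = 0.000526
R(2,1) = (4·0.001356 − 0.003180) / 3 = 0.000748
R(2,2) = (16·0.000748 − 0.000526) / 15 = 0.000763
(Column j=1 coincides with Simpson's rule on the same nodes.)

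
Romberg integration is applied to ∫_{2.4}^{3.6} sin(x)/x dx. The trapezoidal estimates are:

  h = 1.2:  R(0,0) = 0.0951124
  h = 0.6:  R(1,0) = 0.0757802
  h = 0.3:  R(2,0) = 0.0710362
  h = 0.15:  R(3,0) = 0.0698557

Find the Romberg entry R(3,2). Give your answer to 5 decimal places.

0.06946

R(2,1) = 0.0710362 + (0.0710362 − 0.0757802)/3 = 0.0694549
R(3,1) = (4·0.0698557 − 0.0710362) / 3 = 0.0694622
R(3,2) = 0.0694622 + (0.0694622 − 0.0694549)/15 = 0.0694627
(Column j=1 coincides with Simpson's rule on the same nodes.)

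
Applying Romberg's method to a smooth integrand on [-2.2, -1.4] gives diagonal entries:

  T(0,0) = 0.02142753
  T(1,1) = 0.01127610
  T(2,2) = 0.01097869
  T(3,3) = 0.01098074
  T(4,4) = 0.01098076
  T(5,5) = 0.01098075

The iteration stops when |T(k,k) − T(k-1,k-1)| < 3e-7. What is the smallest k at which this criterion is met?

|T(1,1) − T(0,0)| = 0.01015143 ≥ 3e-7
|T(2,2) − T(1,1)| = 0.00029741 ≥ 3e-7
|T(3,3) − T(2,2)| = 0.00000205 ≥ 3e-7
|T(4,4) − T(3,3)| = 0.00000002 < 3e-7

k = 4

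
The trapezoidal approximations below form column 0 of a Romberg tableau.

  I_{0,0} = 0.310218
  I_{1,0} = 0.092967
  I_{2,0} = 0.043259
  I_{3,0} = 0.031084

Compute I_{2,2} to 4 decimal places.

0.0271

Richardson extrapolation on the trapezoidal column (denominator 4−1=3):
I_{1,1} = (4·0.092967 − 0.310218) / 3 = 0.020550
I_{2,1} = (4·0.043259 − 0.092967) / 3 = 0.026690
I_{2,2} = 0.026690 + (0.026690 − 0.020550)/15 = 0.027099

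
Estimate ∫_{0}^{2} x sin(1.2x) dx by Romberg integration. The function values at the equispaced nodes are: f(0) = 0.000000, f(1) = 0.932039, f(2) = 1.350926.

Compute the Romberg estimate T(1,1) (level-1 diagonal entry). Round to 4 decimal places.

T(0,0) (trapezoid, 1 panel, h=2.0000): 1.350926
T(1,0) (trapezoid, 2 panels, h=1.0000): 1.607502
T(1,1) = 1.607502 + (1.607502 − 1.350926)/3 = 1.693027

1.6930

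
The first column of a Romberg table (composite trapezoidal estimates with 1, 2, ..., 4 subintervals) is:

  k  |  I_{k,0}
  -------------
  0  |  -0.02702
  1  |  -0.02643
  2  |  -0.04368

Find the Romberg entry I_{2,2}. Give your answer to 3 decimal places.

Richardson extrapolation on the trapezoidal column (denominator 4−1=3):
I_{1,1} = -0.02643 + (-0.02643 − (-0.02702))/3 = -0.02623
I_{2,1} = (4·(-0.04368) − (-0.02643)) / 3 = -0.04943
I_{2,2} = (16·(-0.04943) − (-0.02623)) / 15 = -0.05098

-0.051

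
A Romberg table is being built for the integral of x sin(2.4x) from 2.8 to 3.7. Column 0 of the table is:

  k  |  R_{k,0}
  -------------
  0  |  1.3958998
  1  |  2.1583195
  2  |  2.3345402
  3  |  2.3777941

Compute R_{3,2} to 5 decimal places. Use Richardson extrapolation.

2.39214

Richardson extrapolation on the trapezoidal column (denominator 4−1=3):
R_{2,1} = 2.3345402 + (2.3345402 − 2.1583195)/3 = 2.3932804
R_{3,1} = (4·2.3777941 − 2.3345402) / 3 = 2.3922121
R_{3,2} = 2.3922121 + (2.3922121 − 2.3932804)/15 = 2.3921409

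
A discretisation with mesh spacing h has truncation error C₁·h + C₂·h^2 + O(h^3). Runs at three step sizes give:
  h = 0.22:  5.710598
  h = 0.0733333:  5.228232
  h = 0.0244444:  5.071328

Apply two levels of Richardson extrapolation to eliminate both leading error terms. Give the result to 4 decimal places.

First eliminate the h term (factor 3^1 = 3):
  B₁ = (3·5.228232 − 5.710598)/2 = 4.987049
  B₂ = (3·5.071328 − 5.228232)/2 = 4.992876
Then eliminate the h^2 term (factor 3^2 = 9):
  (9·4.992876 − 4.987049)/8 = 4.993604

4.9936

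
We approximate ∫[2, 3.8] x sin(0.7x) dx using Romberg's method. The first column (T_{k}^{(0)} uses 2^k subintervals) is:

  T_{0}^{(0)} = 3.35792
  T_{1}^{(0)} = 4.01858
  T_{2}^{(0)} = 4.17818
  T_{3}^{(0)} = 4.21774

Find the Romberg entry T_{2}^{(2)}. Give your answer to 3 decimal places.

Richardson extrapolation on the trapezoidal column (denominator 4−1=3):
T_{1}^{(1)} = 4.01858 + (4.01858 − 3.35792)/3 = 4.23880
T_{2}^{(1)} = (4·4.17818 − 4.01858) / 3 = 4.23138
T_{2}^{(2)} = 4.23138 + (4.23138 − 4.23880)/15 = 4.23089

4.231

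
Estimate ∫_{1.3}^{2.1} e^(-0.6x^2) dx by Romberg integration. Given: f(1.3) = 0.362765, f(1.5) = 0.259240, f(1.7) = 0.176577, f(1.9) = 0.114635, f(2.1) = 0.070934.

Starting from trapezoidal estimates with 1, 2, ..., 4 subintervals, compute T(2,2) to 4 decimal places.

0.1522

T(0,0) (trapezoid, 1 panel, h=0.8000): 0.173480
T(1,0) (trapezoid, 2 panels, h=0.4000): 0.157371
T(2,0) (trapezoid, 4 panels, h=0.2000): 0.153460
T(1,1) = 0.157371 + (0.157371 − 0.173480)/3 = 0.152001
T(2,1) = 0.153460 + (0.153460 − 0.157371)/3 = 0.152156
T(2,2) = 0.152156 + (0.152156 − 0.152001)/15 = 0.152166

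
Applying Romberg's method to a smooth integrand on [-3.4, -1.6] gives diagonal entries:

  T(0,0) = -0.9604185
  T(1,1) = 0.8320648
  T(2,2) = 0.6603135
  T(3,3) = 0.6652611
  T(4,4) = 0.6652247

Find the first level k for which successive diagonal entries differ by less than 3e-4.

|T(1,1) − T(0,0)| = 1.7924833 ≥ 3e-4
|T(2,2) − T(1,1)| = 0.1717513 ≥ 3e-4
|T(3,3) − T(2,2)| = 0.0049476 ≥ 3e-4
|T(4,4) − T(3,3)| = 0.0000364 < 3e-4

k = 4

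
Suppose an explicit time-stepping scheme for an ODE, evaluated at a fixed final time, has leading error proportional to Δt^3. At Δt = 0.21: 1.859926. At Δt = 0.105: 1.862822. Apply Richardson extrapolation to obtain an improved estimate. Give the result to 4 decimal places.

1.8632

The leading error scales as Δt^3; refining by a factor of 2 reduces it by 2^3 = 8.
Extrapolated value = (8·A(Δt/2) − A(Δt)) / (8 − 1)
= (8·1.862822 − 1.859926) / 7
= 13.042650 / 7 = 1.863236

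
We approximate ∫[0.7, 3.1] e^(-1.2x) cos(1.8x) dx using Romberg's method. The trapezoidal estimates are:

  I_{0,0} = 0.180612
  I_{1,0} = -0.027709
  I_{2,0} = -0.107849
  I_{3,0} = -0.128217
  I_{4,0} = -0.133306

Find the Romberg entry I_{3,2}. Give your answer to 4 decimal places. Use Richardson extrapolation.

Richardson extrapolation on the trapezoidal column (denominator 4−1=3):
I_{2,1} = -0.107849 + (-0.107849 − (-0.027709))/3 = -0.134562
I_{3,1} = (4·(-0.128217) − (-0.107849)) / 3 = -0.135006
I_{3,2} = (16·(-0.135006) − (-0.134562)) / 15 = -0.135036

-0.1350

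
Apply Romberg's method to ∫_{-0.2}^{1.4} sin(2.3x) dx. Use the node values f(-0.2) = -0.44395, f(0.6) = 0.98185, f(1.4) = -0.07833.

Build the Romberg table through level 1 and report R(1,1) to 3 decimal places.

0.908

R(0,0) (trapezoid, 1 panel, h=1.6000): -0.41782
R(1,0) (trapezoid, 2 panels, h=0.8000): 0.57657
R(1,1) = 0.57657 + (0.57657 − (-0.41782))/3 = 0.90803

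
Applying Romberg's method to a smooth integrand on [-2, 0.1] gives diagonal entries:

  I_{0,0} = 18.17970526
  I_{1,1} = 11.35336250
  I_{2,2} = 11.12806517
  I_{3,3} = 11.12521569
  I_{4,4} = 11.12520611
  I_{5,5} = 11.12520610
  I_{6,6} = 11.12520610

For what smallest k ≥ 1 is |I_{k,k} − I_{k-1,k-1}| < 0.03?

|I_{1,1} − I_{0,0}| = 6.82634276 ≥ 0.03
|I_{2,2} − I_{1,1}| = 0.22529733 ≥ 0.03
|I_{3,3} − I_{2,2}| = 0.00284948 < 0.03

k = 3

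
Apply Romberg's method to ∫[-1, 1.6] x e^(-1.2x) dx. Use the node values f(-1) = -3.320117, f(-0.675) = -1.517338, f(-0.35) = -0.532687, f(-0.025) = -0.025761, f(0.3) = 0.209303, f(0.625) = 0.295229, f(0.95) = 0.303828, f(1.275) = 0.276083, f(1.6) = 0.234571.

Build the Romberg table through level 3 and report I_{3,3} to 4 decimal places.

I_{0,0} (trapezoid, 1 panel, h=2.6000): -4.011210
I_{1,0} (trapezoid, 2 panels, h=1.3000): -1.733511
I_{2,0} (trapezoid, 4 panels, h=0.6500): -1.015514
I_{3,0} (trapezoid, 8 panels, h=0.3250): -0.823588
I_{1,1} = -1.733511 + (-1.733511 − (-4.011210))/3 = -0.974278
I_{2,1} = -1.015514 + (-1.015514 − (-1.733511))/3 = -0.776182
I_{3,1} = -0.823588 + (-0.823588 − (-1.015514))/3 = -0.759613
I_{2,2} = -0.776182 + (-0.776182 − (-0.974278))/15 = -0.762976
I_{3,2} = -0.759613 + (-0.759613 − (-0.776182))/15 = -0.758508
I_{3,3} = -0.758508 + (-0.758508 − (-0.762976))/63 = -0.758437

-0.7584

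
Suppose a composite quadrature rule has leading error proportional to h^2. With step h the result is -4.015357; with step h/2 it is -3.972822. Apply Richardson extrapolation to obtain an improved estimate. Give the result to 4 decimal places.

-3.9586

The leading error scales as h^2; refining by a factor of 2 reduces it by 2^2 = 4.
Extrapolated value = (4·A(h/2) − A(h)) / (4 − 1)
= (4·(-3.972822) − (-4.015357)) / 3
= -11.875931 / 3 = -3.958644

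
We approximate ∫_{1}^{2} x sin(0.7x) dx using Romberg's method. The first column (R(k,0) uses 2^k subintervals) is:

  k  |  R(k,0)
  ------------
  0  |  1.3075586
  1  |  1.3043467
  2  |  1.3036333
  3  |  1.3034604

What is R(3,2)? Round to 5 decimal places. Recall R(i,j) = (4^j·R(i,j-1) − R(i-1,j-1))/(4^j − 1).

R(2,1) = (4·1.3036333 − 1.3043467) / 3 = 1.3033955
R(3,1) = (4·1.3034604 − 1.3036333) / 3 = 1.3034028
R(3,2) = 1.3034028 + (1.3034028 − 1.3033955)/15 = 1.3034033

1.30340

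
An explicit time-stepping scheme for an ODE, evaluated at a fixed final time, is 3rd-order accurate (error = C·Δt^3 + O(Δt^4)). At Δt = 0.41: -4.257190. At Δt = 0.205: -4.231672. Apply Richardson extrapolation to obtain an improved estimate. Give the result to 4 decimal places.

-4.2280

The leading error scales as Δt^3; refining by a factor of 2 reduces it by 2^3 = 8.
Extrapolated value = (8·A(Δt/2) − A(Δt)) / (8 − 1)
= (8·(-4.231672) − (-4.257190)) / 7
= -29.596186 / 7 = -4.228027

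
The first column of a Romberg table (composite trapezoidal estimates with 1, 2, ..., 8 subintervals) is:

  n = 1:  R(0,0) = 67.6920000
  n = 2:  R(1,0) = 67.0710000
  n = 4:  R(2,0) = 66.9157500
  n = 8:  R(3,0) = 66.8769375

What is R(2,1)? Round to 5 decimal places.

66.86400

R(2,1) = (4·66.9157500 − 67.0710000) / 3 = 66.8640000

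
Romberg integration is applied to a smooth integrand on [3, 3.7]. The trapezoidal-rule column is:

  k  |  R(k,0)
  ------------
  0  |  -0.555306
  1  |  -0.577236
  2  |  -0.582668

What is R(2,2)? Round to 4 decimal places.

Richardson extrapolation on the trapezoidal column (denominator 4−1=3):
R(1,1) = (4·(-0.577236) − (-0.555306)) / 3 = -0.584546
R(2,1) = (4·(-0.582668) − (-0.577236)) / 3 = -0.584479
R(2,2) = (16·(-0.584479) − (-0.584546)) / 15 = -0.584475

-0.5845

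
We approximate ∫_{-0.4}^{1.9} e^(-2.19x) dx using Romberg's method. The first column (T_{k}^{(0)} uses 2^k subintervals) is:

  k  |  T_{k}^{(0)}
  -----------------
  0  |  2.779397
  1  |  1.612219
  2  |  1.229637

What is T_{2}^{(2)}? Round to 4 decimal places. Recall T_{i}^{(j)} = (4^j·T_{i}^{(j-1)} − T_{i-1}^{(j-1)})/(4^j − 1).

Richardson extrapolation on the trapezoidal column (denominator 4−1=3):
T_{1}^{(1)} = 1.612219 + (1.612219 − 2.779397)/3 = 1.223160
T_{2}^{(1)} = (4·1.229637 − 1.612219) / 3 = 1.102110
T_{2}^{(2)} = (16·1.102110 − 1.223160) / 15 = 1.094040

1.0940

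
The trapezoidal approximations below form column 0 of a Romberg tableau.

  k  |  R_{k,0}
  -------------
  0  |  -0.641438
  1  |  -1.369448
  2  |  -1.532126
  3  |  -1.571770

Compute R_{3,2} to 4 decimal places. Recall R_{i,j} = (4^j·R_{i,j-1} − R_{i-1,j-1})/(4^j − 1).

-1.5849

Richardson extrapolation on the trapezoidal column (denominator 4−1=3):
R_{2,1} = -1.532126 + (-1.532126 − (-1.369448))/3 = -1.586352
R_{3,1} = -1.571770 + (-1.571770 − (-1.532126))/3 = -1.584985
R_{3,2} = (16·(-1.584985) − (-1.586352)) / 15 = -1.584894
(Column j=1 coincides with Simpson's rule on the same nodes.)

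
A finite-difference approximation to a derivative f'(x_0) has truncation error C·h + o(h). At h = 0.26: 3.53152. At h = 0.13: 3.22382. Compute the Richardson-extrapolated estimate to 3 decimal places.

2.916

The leading error scales as h; refining by a factor of 2 reduces it by 2^1 = 2.
Extrapolated value = (2·A(h/2) − A(h)) / (2 − 1)
= (2·3.22382 − 3.53152) / 1
= 2.91612 / 1 = 2.91612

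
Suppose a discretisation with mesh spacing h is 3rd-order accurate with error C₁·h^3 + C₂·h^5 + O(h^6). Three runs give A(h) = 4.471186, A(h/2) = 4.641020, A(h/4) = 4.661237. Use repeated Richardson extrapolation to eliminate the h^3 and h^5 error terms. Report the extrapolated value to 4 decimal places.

First eliminate the h^3 term (factor 2^3 = 8):
  B₁ = (8·4.641020 − 4.471186)/7 = 4.665282
  B₂ = (8·4.661237 − 4.641020)/7 = 4.664125
Then eliminate the h^5 term (factor 2^5 = 32):
  (32·4.664125 − 4.665282)/31 = 4.664088

4.6641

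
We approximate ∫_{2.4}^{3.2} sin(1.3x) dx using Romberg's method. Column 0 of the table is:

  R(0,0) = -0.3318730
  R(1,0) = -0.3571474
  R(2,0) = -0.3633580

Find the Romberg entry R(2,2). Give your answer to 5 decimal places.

Richardson extrapolation on the trapezoidal column (denominator 4−1=3):
R(1,1) = -0.3571474 + (-0.3571474 − (-0.3318730))/3 = -0.3655722
R(2,1) = -0.3633580 + (-0.3633580 − (-0.3571474))/3 = -0.3654282
R(2,2) = (16·(-0.3654282) − (-0.3655722)) / 15 = -0.3654186

-0.36542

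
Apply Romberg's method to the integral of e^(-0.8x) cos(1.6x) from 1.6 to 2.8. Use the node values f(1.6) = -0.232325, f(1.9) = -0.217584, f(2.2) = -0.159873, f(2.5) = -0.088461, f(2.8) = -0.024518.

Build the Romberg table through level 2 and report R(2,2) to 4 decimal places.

-0.1801

R(0,0) (trapezoid, 1 panel, h=1.2000): -0.154106
R(1,0) (trapezoid, 2 panels, h=0.6000): -0.172977
R(2,0) (trapezoid, 4 panels, h=0.3000): -0.178302
R(1,1) = -0.172977 + (-0.172977 − (-0.154106))/3 = -0.179267
R(2,1) = -0.178302 + (-0.178302 − (-0.172977))/3 = -0.180077
R(2,2) = -0.180077 + (-0.180077 − (-0.179267))/15 = -0.180131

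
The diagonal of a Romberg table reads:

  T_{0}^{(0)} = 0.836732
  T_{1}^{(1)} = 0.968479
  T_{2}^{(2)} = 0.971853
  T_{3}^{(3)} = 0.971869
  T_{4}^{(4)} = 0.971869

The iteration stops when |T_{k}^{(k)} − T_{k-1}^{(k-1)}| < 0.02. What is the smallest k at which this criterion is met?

k = 2

|T_{1}^{(1)} − T_{0}^{(0)}| = 0.131747 ≥ 0.02
|T_{2}^{(2)} − T_{1}^{(1)}| = 0.003374 < 0.02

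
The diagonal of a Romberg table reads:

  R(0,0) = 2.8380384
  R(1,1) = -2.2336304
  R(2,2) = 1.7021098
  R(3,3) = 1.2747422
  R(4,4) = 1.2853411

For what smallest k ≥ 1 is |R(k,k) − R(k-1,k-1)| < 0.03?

k = 4

|R(1,1) − R(0,0)| = 5.0716688 ≥ 0.03
|R(2,2) − R(1,1)| = 3.9357402 ≥ 0.03
|R(3,3) − R(2,2)| = 0.4273676 ≥ 0.03
|R(4,4) − R(3,3)| = 0.0105989 < 0.03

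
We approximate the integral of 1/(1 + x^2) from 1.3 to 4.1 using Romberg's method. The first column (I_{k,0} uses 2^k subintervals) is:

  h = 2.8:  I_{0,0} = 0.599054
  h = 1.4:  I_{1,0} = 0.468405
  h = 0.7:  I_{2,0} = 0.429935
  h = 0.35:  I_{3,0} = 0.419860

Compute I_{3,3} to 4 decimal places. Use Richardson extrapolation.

0.4165

Richardson extrapolation on the trapezoidal column (denominator 4−1=3):
I_{1,1} = (4·0.468405 − 0.599054) / 3 = 0.424855
I_{2,1} = 0.429935 + (0.429935 − 0.468405)/3 = 0.417112
I_{3,1} = 0.419860 + (0.419860 − 0.429935)/3 = 0.416502
I_{2,2} = (16·0.417112 − 0.424855) / 15 = 0.416596
I_{3,2} = (16·0.416502 − 0.417112) / 15 = 0.416461
I_{3,3} = (64·0.416461 − 0.416596) / 63 = 0.416459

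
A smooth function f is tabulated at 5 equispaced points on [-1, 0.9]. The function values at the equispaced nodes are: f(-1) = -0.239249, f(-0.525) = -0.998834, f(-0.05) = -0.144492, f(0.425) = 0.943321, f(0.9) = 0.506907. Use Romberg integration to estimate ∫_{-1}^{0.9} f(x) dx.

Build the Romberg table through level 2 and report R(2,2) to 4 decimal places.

R(0,0) (trapezoid, 1 panel, h=1.9000): 0.254275
R(1,0) (trapezoid, 2 panels, h=0.9500): -0.010130
R(2,0) (trapezoid, 4 panels, h=0.4750): -0.031434
R(1,1) = -0.010130 + (-0.010130 − 0.254275)/3 = -0.098265
R(2,1) = -0.031434 + (-0.031434 − (-0.010130))/3 = -0.038535
R(2,2) = -0.038535 + (-0.038535 − (-0.098265))/15 = -0.034553

-0.0346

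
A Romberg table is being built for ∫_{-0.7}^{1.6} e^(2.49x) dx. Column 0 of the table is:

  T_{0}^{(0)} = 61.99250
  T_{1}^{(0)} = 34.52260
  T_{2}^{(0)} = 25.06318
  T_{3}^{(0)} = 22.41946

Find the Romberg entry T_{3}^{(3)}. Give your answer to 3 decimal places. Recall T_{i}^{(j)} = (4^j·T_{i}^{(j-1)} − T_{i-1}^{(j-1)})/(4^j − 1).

T_{1}^{(1)} = 34.52260 + (34.52260 − 61.99250)/3 = 25.36597
T_{2}^{(1)} = (4·25.06318 − 34.52260) / 3 = 21.91004
T_{3}^{(1)} = (4·22.41946 − 25.06318) / 3 = 21.53822
T_{2}^{(2)} = (16·21.91004 − 25.36597) / 15 = 21.67964
T_{3}^{(2)} = (16·21.53822 − 21.91004) / 15 = 21.51343
T_{3}^{(3)} = 21.51343 + (21.51343 − 21.67964)/63 = 21.51079

21.511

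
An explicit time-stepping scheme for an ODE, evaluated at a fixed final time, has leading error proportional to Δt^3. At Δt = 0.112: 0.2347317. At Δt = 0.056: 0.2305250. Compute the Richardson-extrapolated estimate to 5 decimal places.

Extrapolated value = (8·A(Δt/2) − A(Δt)) / (8 − 1)
= (8·0.2305250 − 0.2347317) / 7
= 1.6094683 / 7 = 0.2299240

0.22992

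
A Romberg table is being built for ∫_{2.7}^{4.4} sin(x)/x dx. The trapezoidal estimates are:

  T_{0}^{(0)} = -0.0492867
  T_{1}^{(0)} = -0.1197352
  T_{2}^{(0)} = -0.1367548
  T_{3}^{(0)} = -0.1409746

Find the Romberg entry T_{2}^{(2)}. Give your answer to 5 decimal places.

-0.14238

T_{1}^{(1)} = -0.1197352 + (-0.1197352 − (-0.0492867))/3 = -0.1432180
T_{2}^{(1)} = (4·(-0.1367548) − (-0.1197352)) / 3 = -0.1424280
T_{2}^{(2)} = -0.1424280 + (-0.1424280 − (-0.1432180))/15 = -0.1423753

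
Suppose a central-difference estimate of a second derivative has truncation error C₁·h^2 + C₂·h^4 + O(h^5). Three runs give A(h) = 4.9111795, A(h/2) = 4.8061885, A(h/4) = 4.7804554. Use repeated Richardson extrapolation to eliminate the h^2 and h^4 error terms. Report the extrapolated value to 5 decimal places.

First eliminate the h^2 term (factor 2^2 = 4):
  B₁ = (4·4.8061885 − 4.9111795)/3 = 4.7711915
  B₂ = (4·4.7804554 − 4.8061885)/3 = 4.7718777
Then eliminate the h^4 term (factor 2^4 = 16):
  (16·4.7718777 − 4.7711915)/15 = 4.7719234

4.77192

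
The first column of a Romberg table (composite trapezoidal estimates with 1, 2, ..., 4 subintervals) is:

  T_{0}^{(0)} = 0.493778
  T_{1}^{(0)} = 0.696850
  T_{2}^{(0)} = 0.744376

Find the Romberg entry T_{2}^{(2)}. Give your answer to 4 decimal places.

Richardson extrapolation on the trapezoidal column (denominator 4−1=3):
T_{1}^{(1)} = (4·0.696850 − 0.493778) / 3 = 0.764541
T_{2}^{(1)} = (4·0.744376 − 0.696850) / 3 = 0.760218
T_{2}^{(2)} = (16·0.760218 − 0.764541) / 15 = 0.759930
(Column j=1 coincides with Simpson's rule on the same nodes.)

0.7599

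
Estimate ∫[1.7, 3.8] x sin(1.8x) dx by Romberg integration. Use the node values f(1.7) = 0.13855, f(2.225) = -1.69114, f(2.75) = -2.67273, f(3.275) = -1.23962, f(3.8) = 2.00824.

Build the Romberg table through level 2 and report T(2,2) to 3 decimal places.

T(0,0) (trapezoid, 1 panel, h=2.1000): 2.25413
T(1,0) (trapezoid, 2 panels, h=1.0500): -1.67930
T(2,0) (trapezoid, 4 panels, h=0.5250): -2.37830
T(1,1) = -1.67930 + (-1.67930 − 2.25413)/3 = -2.99044
T(2,1) = -2.37830 + (-2.37830 − (-1.67930))/3 = -2.61130
T(2,2) = -2.61130 + (-2.61130 − (-2.99044))/15 = -2.58602

-2.586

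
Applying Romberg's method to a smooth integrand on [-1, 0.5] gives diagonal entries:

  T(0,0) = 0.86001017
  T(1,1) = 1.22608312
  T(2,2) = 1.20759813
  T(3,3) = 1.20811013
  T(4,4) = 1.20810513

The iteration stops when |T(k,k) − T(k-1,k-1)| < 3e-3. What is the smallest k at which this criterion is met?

k = 3

|T(1,1) − T(0,0)| = 0.36607295 ≥ 3e-3
|T(2,2) − T(1,1)| = 0.01848499 ≥ 3e-3
|T(3,3) − T(2,2)| = 0.00051200 < 3e-3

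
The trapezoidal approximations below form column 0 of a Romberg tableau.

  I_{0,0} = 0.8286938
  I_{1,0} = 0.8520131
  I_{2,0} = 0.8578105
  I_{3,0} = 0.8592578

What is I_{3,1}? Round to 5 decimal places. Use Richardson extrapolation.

0.85974

I_{3,1} = (4·0.8592578 − 0.8578105) / 3 = 0.8597402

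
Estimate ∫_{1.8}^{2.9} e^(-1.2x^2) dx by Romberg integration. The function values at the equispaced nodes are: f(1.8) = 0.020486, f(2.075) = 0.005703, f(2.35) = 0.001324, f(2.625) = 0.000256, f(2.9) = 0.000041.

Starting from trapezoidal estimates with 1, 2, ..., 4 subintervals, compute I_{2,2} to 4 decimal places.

0.0043

I_{0,0} (trapezoid, 1 panel, h=1.1000): 0.011290
I_{1,0} (trapezoid, 2 panels, h=0.5500): 0.006373
I_{2,0} (trapezoid, 4 panels, h=0.2750): 0.004825
I_{1,1} = 0.006373 + (0.006373 − 0.011290)/3 = 0.004734
I_{2,1} = 0.004825 + (0.004825 − 0.006373)/3 = 0.004309
I_{2,2} = 0.004309 + (0.004309 − 0.004734)/15 = 0.004281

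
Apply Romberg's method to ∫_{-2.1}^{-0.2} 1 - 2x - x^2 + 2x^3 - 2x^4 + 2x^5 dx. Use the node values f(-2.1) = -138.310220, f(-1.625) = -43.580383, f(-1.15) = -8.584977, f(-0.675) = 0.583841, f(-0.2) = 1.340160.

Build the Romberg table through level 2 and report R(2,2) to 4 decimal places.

-51.4625

R(0,0) (trapezoid, 1 panel, h=1.9000): -130.121557
R(1,0) (trapezoid, 2 panels, h=0.9500): -73.216507
R(2,0) (trapezoid, 4 panels, h=0.4750): -57.031611
R(1,1) = -73.216507 + (-73.216507 − (-130.121557))/3 = -54.248157
R(2,1) = -57.031611 + (-57.031611 − (-73.216507))/3 = -51.636646
R(2,2) = -51.636646 + (-51.636646 − (-54.248157))/15 = -51.462545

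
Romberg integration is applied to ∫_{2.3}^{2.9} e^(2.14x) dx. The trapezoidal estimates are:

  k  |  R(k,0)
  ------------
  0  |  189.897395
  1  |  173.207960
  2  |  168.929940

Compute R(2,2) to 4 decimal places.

Richardson extrapolation on the trapezoidal column (denominator 4−1=3):
R(1,1) = (4·173.207960 − 189.897395) / 3 = 167.644815
R(2,1) = 168.929940 + (168.929940 − 173.207960)/3 = 167.503933
R(2,2) = 167.503933 + (167.503933 − 167.644815)/15 = 167.494541

167.4945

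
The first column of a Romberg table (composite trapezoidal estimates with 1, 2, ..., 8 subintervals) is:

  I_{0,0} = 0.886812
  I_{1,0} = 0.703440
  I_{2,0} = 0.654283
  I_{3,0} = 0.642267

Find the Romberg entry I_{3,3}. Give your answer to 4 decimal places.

0.6383

Richardson extrapolation on the trapezoidal column (denominator 4−1=3):
I_{1,1} = (4·0.703440 − 0.886812) / 3 = 0.642316
I_{2,1} = (4·0.654283 − 0.703440) / 3 = 0.637897
I_{3,1} = 0.642267 + (0.642267 − 0.654283)/3 = 0.638262
I_{2,2} = 0.637897 + (0.637897 − 0.642316)/15 = 0.637602
I_{3,2} = (16·0.638262 − 0.637897) / 15 = 0.638286
I_{3,3} = 0.638286 + (0.638286 − 0.637602)/63 = 0.638297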